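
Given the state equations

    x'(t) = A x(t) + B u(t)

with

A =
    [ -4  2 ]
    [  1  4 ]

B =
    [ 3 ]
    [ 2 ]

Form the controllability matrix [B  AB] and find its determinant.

AB = [[-8], [11]]
Controllability matrix C = [B  AB] = [[3, -8], [2, 11]]
det(C) = 3·11 - (-8)·2 = 33 - (-16) = 49
Since det(C) ≠ 0, rank(C) = 2 and the system is completely controllable.

49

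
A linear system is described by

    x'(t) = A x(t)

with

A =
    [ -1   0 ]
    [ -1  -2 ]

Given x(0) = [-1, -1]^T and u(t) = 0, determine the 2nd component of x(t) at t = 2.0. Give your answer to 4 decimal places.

0.0987

det(sI - A) = s^2 - (tr A)s + det A, with tr A = (-1) + (-2) = -3 and det A = (-1)·(-2) - 0·(-1) = 2 - 0 = 2.
So p(s) = det(sI - A) = s^2 + 3s + 2.
Factor s^2 + 3s + 2: two numbers with sum -3 and product 2 are -1 and -2, so s^2 + 3s + 2 = (s + 1)(s + 2).
Hence p(s) = (s + 1) (s + 2), with roots -2, -1.
The eigenvalues -2, -1 are distinct and real, so A is diagonalisable and x(t) = e^{At} x(0) = V diag(e^{λ_i t}) V^{-1} x(0), where the columns of V are the eigenvectors.
λ = -2: A - (-2)I = [[1, 0], [-1, 0]]. Row 1 gives 1·v1 + 0·v2 = 0, so take v_1 = [0, 1]^T.
λ = -1: A - (-1)I = [[0, 0], [-1, -1]]. Row 2 gives (-1)·v1 + (-1)·v2 = 0, so take v_2 = [1, -1]^T.
V = [v_1 v_2] = [[0, 1], [1, -1]] has det V = -1, so V^{-1} = adj(V)/det V = [[1, 1], [1, 0]].
Modal coordinates z(0) = V^{-1} x(0): 1·(-1) + 1·(-1) = -2; 1·(-1) + 0·(-1) = -1; so z(0) = [-2, -1]^T.
x_2(t) = Σ_i (v_i)_2 · z_i(0) · e^{λ_i t} (row 2 of V times the modal terms).
x_2(2.0) = 1·(-2)·e^{-2·2.0} + (-1)·(-1)·e^{-1·2.0} = (-2)·0.018316 + 1·0.135335 = 0.0987.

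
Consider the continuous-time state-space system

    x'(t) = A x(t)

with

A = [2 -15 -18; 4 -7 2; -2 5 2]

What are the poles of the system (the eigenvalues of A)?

-4, -2, 3

det(sI - A) = s^3 - (tr A)s^2 + (M11 + M22 + M33)s - det A, where Mii is the 2×2 principal minor of A obtained by deleting row i and column i.
tr A = 2 + (-7) + 2 = -3; M11 = (-7)·2 - 2·5 = -14 - 10 = -24; M22 = 2·2 - (-18)·(-2) = 4 - 36 = -32; M33 = 2·(-7) - (-15)·4 = -14 - (-60) = 46; sum of minors = -10.
det A = 2·((-7)·2 - 2·5) - (-15)·(4·2 - 2·(-2)) + (-18)·(4·5 - (-7)·(-2)) = 2·(-24) - (-15)·12 + (-18)·6 = 24.
So p(s) = det(sI - A) = s^3 + 3s^2 - 10s - 24.
Rational-root test: any integer root divides -24. Testing small divisors, s = -2 works: p(-2) = -8 + 12 + 20 + (-24) = 0, so (s + 2) is a factor.
Dividing, p(s) = (s + 2)(s^2 + s - 12).
Factor s^2 + s - 12: two numbers with sum -1 and product -12 are 3 and -4, so s^2 + s - 12 = (s - 3)(s + 4).
Hence p(s) = (s - 3) (s + 2) (s + 4), with roots -4, -2, 3.
At least one eigenvalue has non-negative real part, so the system is not asymptotically stable.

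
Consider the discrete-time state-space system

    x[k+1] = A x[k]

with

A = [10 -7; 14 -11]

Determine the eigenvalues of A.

det(zI - A) = z^2 - (tr A)z + det A, with tr A = 10 + (-11) = -1 and det A = 10·(-11) - (-7)·14 = -110 - (-98) = -12.
So p(z) = det(zI - A) = z^2 + z - 12.
Factor z^2 + z - 12: two numbers with sum -1 and product -12 are 3 and -4, so z^2 + z - 12 = (z - 3)(z + 4).
Hence p(z) = (z - 3) (z + 4), with roots -4, 3.

-4, 3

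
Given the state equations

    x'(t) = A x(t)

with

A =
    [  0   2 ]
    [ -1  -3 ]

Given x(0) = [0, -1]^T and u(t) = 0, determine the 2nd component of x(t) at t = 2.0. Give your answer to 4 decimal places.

det(sI - A) = s^2 - (tr A)s + det A, with tr A = 0 + (-3) = -3 and det A = 0·(-3) - 2·(-1) = 0 - (-2) = 2.
So p(s) = det(sI - A) = s^2 + 3s + 2.
Factor s^2 + 3s + 2: two numbers with sum -3 and product 2 are -1 and -2, so s^2 + 3s + 2 = (s + 1)(s + 2).
Hence p(s) = (s + 1) (s + 2), with roots -2, -1.
The eigenvalues -2, -1 are distinct and real, so A is diagonalisable and x(t) = e^{At} x(0) = V diag(e^{λ_i t}) V^{-1} x(0), where the columns of V are the eigenvectors.
λ = -2: A - (-2)I = [[2, 2], [-1, -1]]. Row 1 gives 2·v1 + 2·v2 = 0, so take v_1 = [-1, 1]^T.
λ = -1: A - (-1)I = [[1, 2], [-1, -2]]. Row 1 gives 1·v1 + 2·v2 = 0, so take v_2 = [2, -1]^T.
V = [v_1 v_2] = [[-1, 2], [1, -1]] has det V = -1, so V^{-1} = adj(V)/det V = [[1, 2], [1, 1]].
Modal coordinates z(0) = V^{-1} x(0): 1·0 + 2·(-1) = -2; 1·0 + 1·(-1) = -1; so z(0) = [-2, -1]^T.
x_2(t) = Σ_i (v_i)_2 · z_i(0) · e^{λ_i t} (row 2 of V times the modal terms).
x_2(2.0) = 1·(-2)·e^{-2·2.0} + (-1)·(-1)·e^{-1·2.0} = (-2)·0.018316 + 1·0.135335 = 0.0987.

0.0987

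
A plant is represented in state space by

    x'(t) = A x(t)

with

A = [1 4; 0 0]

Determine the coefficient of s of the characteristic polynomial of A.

For a 2×2 matrix, det(sI - A) = s^2 - (tr A)s + det A.
tr A = 1, det A = 0.
So p(s) = s^2 - s.
The coefficient of s is -1.

-1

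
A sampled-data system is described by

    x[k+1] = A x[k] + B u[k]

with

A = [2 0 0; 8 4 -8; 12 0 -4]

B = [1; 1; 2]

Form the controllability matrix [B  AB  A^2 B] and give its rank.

2

AB = [[2], [-4], [4]]
A^2B = [[4], [-32], [8]]
Controllability matrix C = [B  AB  A^2B] = [[1, 2, 4], [1, -4, -32], [2, 4, 8]]
The rows r1, r2, r3 of C are linearly dependent: -2·r1 + r3 = 0 (check each entry), so rank(C) ≤ 2.
The 2×2 minor from rows 1, 2, columns 1, 2 is 1·(-4) - 2·1 = -4 - 2 = -6 ≠ 0, so rank(C) = 2.
rank(C) = 2 < n = 3, so the pair (A, B) is not completely controllable.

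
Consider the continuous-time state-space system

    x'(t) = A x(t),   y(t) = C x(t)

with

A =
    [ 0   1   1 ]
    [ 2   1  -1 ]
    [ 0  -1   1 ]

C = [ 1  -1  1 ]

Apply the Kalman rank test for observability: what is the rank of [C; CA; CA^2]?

3

CA = [[-2, -1, 3]]
CA^2 = [[-2, -6, 2]]
Observability matrix O = [C; CA; CA^2] = [[1, -1, 1], [-2, -1, 3], [-2, -6, 2]]
det(O) = 1·((-1)·2 - 3·(-6)) - (-1)·((-2)·2 - 3·(-2)) + 1·((-2)·(-6) - (-1)·(-2)) = 1·16 - (-1)·2 + 1·10 = 28 ≠ 0, so rank(O) = 3.
rank(O) = 3 = n, so the pair (A, C) is completely observable.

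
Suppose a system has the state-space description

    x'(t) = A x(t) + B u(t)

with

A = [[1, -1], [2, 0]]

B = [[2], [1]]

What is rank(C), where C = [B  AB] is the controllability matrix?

AB = [[1], [4]]
Controllability matrix C = [B  AB] = [[2, 1], [1, 4]]
det(C) = 2·4 - 1·1 = 8 - 1 = 7 ≠ 0, so rank(C) = 2.
rank(C) = 2 = n, so the pair (A, B) is completely controllable.

2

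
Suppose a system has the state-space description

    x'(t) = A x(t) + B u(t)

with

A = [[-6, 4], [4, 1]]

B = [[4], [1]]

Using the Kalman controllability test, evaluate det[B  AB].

AB = [[-20], [17]]
Controllability matrix C = [B  AB] = [[4, -20], [1, 17]]
det(C) = 4·17 - (-20)·1 = 68 - (-20) = 88
Since det(C) ≠ 0, rank(C) = 2 and the system is completely controllable.

88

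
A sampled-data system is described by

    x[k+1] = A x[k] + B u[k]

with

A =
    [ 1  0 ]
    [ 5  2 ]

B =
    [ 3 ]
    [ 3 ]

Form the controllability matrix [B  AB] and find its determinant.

54

AB = [[3], [21]]
Controllability matrix C = [B  AB] = [[3, 3], [3, 21]]
det(C) = 3·21 - 3·3 = 63 - 9 = 54
Since det(C) ≠ 0, rank(C) = 2 and the system is completely controllable.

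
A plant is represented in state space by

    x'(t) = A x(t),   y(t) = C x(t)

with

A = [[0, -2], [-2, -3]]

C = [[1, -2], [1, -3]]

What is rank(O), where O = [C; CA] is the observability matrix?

2

CA = [[4, 4], [6, 7]]
Observability matrix O = [C; CA] = [[1, -2], [1, -3], [4, 4], [6, 7]]
Take the 2×2 submatrix of O formed by rows 1, 2: [[1, -2], [1, -3]]. Its determinant is 1·(-3) - (-2)·1 = -3 - (-2) = -1 ≠ 0.
So rank(O) ≥ 2; since O has 2 columns, rank(O) = 2.
rank(O) = 2 = n, so the pair (A, C) is completely observable.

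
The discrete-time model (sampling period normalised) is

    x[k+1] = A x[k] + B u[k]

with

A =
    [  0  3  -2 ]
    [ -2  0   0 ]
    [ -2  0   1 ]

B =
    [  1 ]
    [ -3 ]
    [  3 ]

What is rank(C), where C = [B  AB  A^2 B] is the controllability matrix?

3

AB = [[-15], [-2], [1]]
A^2B = [[-8], [30], [31]]
Controllability matrix C = [B  AB  A^2B] = [[1, -15, -8], [-3, -2, 30], [3, 1, 31]]
det(C) = 1·((-2)·31 - 30·1) - (-15)·((-3)·31 - 30·3) + (-8)·((-3)·1 - (-2)·3) = 1·(-92) - (-15)·(-183) + (-8)·3 = -2861 ≠ 0, so rank(C) = 3.
rank(C) = 3 = n, so the pair (A, B) is completely controllable.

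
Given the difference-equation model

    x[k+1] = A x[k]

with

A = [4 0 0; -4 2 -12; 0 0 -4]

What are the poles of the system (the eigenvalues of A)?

det(zI - A) = z^3 - (tr A)z^2 + (M11 + M22 + M33)z - det A, where Mii is the 2×2 principal minor of A obtained by deleting row i and column i.
tr A = 4 + 2 + (-4) = 2; M11 = 2·(-4) - (-12)·0 = -8 - 0 = -8; M22 = 4·(-4) - 0·0 = -16 - 0 = -16; M33 = 4·2 - 0·(-4) = 8 - 0 = 8; sum of minors = -16.
det A = 4·(2·(-4) - (-12)·0) - 0·((-4)·(-4) - (-12)·0) + 0·((-4)·0 - 2·0) = 4·(-8) - 0·16 + 0·0 = -32.
So p(z) = det(zI - A) = z^3 - 2z^2 - 16z + 32.
Rational-root test: any integer root divides 32. Testing small divisors, z = 2 works: p(2) = 8 + (-8) + (-32) + 32 = 0, so (z - 2) is a factor.
Dividing, p(z) = (z - 2)(z^2 - 16).
Factor z^2 - 16: two numbers with sum 0 and product -16 are 4 and -4, so z^2 - 16 = (z - 4)(z + 4).
Hence p(z) = (z - 4) (z - 2) (z + 4), with roots -4, 2, 4.

-4, 2, 4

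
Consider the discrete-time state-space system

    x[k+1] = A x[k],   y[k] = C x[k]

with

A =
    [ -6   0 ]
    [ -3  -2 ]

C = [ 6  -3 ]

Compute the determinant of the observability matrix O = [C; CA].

CA = [[-27, 6]]
Observability matrix O = [C; CA] = [[6, -3], [-27, 6]]
det(O) = 6·6 - (-3)·(-27) = 36 - 81 = -45
Since det(O) ≠ 0, rank(O) = 2 and the system is completely observable.

-45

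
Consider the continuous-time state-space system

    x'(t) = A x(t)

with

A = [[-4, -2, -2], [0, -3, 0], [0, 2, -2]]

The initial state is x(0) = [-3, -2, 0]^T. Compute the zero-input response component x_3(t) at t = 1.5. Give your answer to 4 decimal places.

-0.1547

det(sI - A) = s^3 - (tr A)s^2 + (M11 + M22 + M33)s - det A, where Mii is the 2×2 principal minor of A obtained by deleting row i and column i.
tr A = (-4) + (-3) + (-2) = -9; M11 = (-3)·(-2) - 0·2 = 6 - 0 = 6; M22 = (-4)·(-2) - (-2)·0 = 8 - 0 = 8; M33 = (-4)·(-3) - (-2)·0 = 12 - 0 = 12; sum of minors = 26.
det A = (-4)·((-3)·(-2) - 0·2) - (-2)·(0·(-2) - 0·0) + (-2)·(0·2 - (-3)·0) = (-4)·6 - (-2)·0 + (-2)·0 = -24.
So p(s) = det(sI - A) = s^3 + 9s^2 + 26s + 24.
Rational-root test: any integer root divides 24. Testing small divisors, s = -2 works: p(-2) = -8 + 36 + (-52) + 24 = 0, so (s + 2) is a factor.
Dividing, p(s) = (s + 2)(s^2 + 7s + 12).
Factor s^2 + 7s + 12: two numbers with sum -7 and product 12 are -3 and -4, so s^2 + 7s + 12 = (s + 3)(s + 4).
Hence p(s) = (s + 2) (s + 3) (s + 4), with roots -4, -3, -2.
The eigenvalues -4, -3, -2 are distinct and real, so A is diagonalisable and x(t) = e^{At} x(0) = V diag(e^{λ_i t}) V^{-1} x(0), where the columns of V are the eigenvectors.
λ = -4: A - (-4)I = [[0, -2, -2], [0, 1, 0], [0, 2, 2]]. v must be orthogonal to every row; (row 1) × (row 2) = [2, 0, 0], so take v_1 = [-1, 0, 0]^T.
λ = -3: A - (-3)I = [[-1, -2, -2], [0, 0, 0], [0, 2, 1]]. v must be orthogonal to every row; (row 1) × (row 3) = [2, 1, -2], so take v_2 = [2, 1, -2]^T.
λ = -2: A - (-2)I = [[-2, -2, -2], [0, -1, 0], [0, 2, 0]]. v must be orthogonal to every row; (row 1) × (row 2) = [-2, 0, 2], so take v_3 = [1, 0, -1]^T.
V = [v_1 v_2 v_3] = [[-1, 2, 1], [0, 1, 0], [0, -2, -1]] has det V = 1, so V^{-1} = adj(V)/det V = [[-1, 0, -1], [0, 1, 0], [0, -2, -1]].
Modal coordinates z(0) = V^{-1} x(0): (-1)·(-3) + 0·(-2) + (-1)·0 = 3; 0·(-3) + 1·(-2) + 0·0 = -2; 0·(-3) + (-2)·(-2) + (-1)·0 = 4; so z(0) = [3, -2, 4]^T.
x_3(t) = Σ_i (v_i)_3 · z_i(0) · e^{λ_i t} (row 3 of V times the modal terms).
x_3(1.5) = 0·3·e^{-4·1.5} + (-2)·(-2)·e^{-3·1.5} + (-1)·4·e^{-2·1.5} = 0·0.002479 + 4·0.011109 + (-4)·0.049787 = -0.1547.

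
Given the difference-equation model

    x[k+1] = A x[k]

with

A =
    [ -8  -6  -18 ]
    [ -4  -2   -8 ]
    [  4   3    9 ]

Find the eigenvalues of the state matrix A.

-2, 0, 1

det(zI - A) = z^3 - (tr A)z^2 + (M11 + M22 + M33)z - det A, where Mii is the 2×2 principal minor of A obtained by deleting row i and column i.
tr A = (-8) + (-2) + 9 = -1; M11 = (-2)·9 - (-8)·3 = -18 - (-24) = 6; M22 = (-8)·9 - (-18)·4 = -72 - (-72) = 0; M33 = (-8)·(-2) - (-6)·(-4) = 16 - 24 = -8; sum of minors = -2.
det A = (-8)·((-2)·9 - (-8)·3) - (-6)·((-4)·9 - (-8)·4) + (-18)·((-4)·3 - (-2)·4) = (-8)·6 - (-6)·(-4) + (-18)·(-4) = 0.
So p(z) = det(zI - A) = z^3 + z^2 - 2z.
The constant term is 0, so p(z) = z(z^2 + z - 2).
Factor z^2 + z - 2: two numbers with sum -1 and product -2 are 1 and -2, so z^2 + z - 2 = (z - 1)(z + 2).
Hence p(z) = z (z - 1) (z + 2), with roots -2, 0, 1.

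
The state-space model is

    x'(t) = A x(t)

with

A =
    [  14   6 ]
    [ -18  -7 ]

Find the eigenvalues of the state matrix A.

2, 5

det(sI - A) = s^2 - (tr A)s + det A, with tr A = 14 + (-7) = 7 and det A = 14·(-7) - 6·(-18) = -98 - (-108) = 10.
So p(s) = det(sI - A) = s^2 - 7s + 10.
Factor s^2 - 7s + 10: two numbers with sum 7 and product 10 are 5 and 2, so s^2 - 7s + 10 = (s - 5)(s - 2).
Hence p(s) = (s - 5) (s - 2), with roots 2, 5.
At least one eigenvalue has non-negative real part, so the system is not asymptotically stable.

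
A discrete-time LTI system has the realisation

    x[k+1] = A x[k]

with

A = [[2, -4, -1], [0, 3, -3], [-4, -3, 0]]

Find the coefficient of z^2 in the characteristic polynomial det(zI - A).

-5

Expand det(zI - A) for the 3×3 matrix.
p(z) = z^3 - 5z^2 - 7z + 78.
(Check: constant term = det(-A) = (-1)^3 det A = 78; coefficient of z^2 = -tr A = -5.)
The coefficient of z^2 is -5.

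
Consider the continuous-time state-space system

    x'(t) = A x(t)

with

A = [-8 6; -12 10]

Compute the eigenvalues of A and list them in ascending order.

det(sI - A) = s^2 - (tr A)s + det A, with tr A = (-8) + 10 = 2 and det A = (-8)·10 - 6·(-12) = -80 - (-72) = -8.
So p(s) = det(sI - A) = s^2 - 2s - 8.
Factor s^2 - 2s - 8: two numbers with sum 2 and product -8 are 4 and -2, so s^2 - 2s - 8 = (s - 4)(s + 2).
Hence p(s) = (s - 4) (s + 2), with roots -2, 4.
At least one eigenvalue has non-negative real part, so the system is not asymptotically stable.

-2, 4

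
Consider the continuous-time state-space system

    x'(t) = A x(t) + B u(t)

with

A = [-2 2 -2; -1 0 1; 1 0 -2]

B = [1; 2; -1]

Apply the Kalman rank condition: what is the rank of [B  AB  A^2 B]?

3

AB = [[4], [-2], [3]]
A^2B = [[-18], [-1], [-2]]
Controllability matrix C = [B  AB  A^2B] = [[1, 4, -18], [2, -2, -1], [-1, 3, -2]]
det(C) = 1·((-2)·(-2) - (-1)·3) - 4·(2·(-2) - (-1)·(-1)) + (-18)·(2·3 - (-2)·(-1)) = 1·7 - 4·(-5) + (-18)·4 = -45 ≠ 0, so rank(C) = 3.
rank(C) = 3 = n, so the pair (A, B) is completely controllable.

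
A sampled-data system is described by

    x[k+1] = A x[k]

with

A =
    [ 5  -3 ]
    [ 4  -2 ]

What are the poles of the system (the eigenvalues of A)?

det(zI - A) = z^2 - (tr A)z + det A, with tr A = 5 + (-2) = 3 and det A = 5·(-2) - (-3)·4 = -10 - (-12) = 2.
So p(z) = det(zI - A) = z^2 - 3z + 2.
Factor z^2 - 3z + 2: two numbers with sum 3 and product 2 are 2 and 1, so z^2 - 3z + 2 = (z - 2)(z - 1).
Hence p(z) = (z - 2) (z - 1), with roots 1, 2.

1, 2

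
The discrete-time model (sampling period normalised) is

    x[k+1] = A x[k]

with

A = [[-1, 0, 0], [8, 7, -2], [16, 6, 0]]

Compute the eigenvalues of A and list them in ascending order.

det(zI - A) = z^3 - (tr A)z^2 + (M11 + M22 + M33)z - det A, where Mii is the 2×2 principal minor of A obtained by deleting row i and column i.
tr A = (-1) + 7 + 0 = 6; M11 = 7·0 - (-2)·6 = 0 - (-12) = 12; M22 = (-1)·0 - 0·16 = 0 - 0 = 0; M33 = (-1)·7 - 0·8 = -7 - 0 = -7; sum of minors = 5.
det A = (-1)·(7·0 - (-2)·6) - 0·(8·0 - (-2)·16) + 0·(8·6 - 7·16) = (-1)·12 - 0·32 + 0·(-64) = -12.
So p(z) = det(zI - A) = z^3 - 6z^2 + 5z + 12.
Rational-root test: any integer root divides 12. Testing small divisors, z = -1 works: p(-1) = -1 + (-6) + (-5) + 12 = 0, so (z + 1) is a factor.
Dividing, p(z) = (z + 1)(z^2 - 7z + 12).
Factor z^2 - 7z + 12: two numbers with sum 7 and product 12 are 4 and 3, so z^2 - 7z + 12 = (z - 4)(z - 3).
Hence p(z) = (z - 4) (z - 3) (z + 1), with roots -1, 3, 4.

-1, 3, 4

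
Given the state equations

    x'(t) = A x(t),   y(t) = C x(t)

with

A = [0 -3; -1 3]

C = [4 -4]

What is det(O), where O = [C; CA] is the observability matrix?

CA = [[4, -24]]
Observability matrix O = [C; CA] = [[4, -4], [4, -24]]
det(O) = 4·(-24) - (-4)·4 = -96 - (-16) = -80
Since det(O) ≠ 0, rank(O) = 2 and the system is completely observable.

-80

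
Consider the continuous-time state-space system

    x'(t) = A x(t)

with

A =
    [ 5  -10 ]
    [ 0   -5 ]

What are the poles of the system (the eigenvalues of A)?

-5, 5

det(sI - A) = s^2 - (tr A)s + det A, with tr A = 5 + (-5) = 0 and det A = 5·(-5) - (-10)·0 = -25 - 0 = -25.
So p(s) = det(sI - A) = s^2 - 25.
Factor s^2 - 25: two numbers with sum 0 and product -25 are 5 and -5, so s^2 - 25 = (s - 5)(s + 5).
Hence p(s) = (s - 5) (s + 5), with roots -5, 5.
At least one eigenvalue has non-negative real part, so the system is not asymptotically stable.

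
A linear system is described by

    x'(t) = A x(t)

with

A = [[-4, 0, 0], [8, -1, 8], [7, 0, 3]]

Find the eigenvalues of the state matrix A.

-4, -1, 3

det(sI - A) = s^3 - (tr A)s^2 + (M11 + M22 + M33)s - det A, where Mii is the 2×2 principal minor of A obtained by deleting row i and column i.
tr A = (-4) + (-1) + 3 = -2; M11 = (-1)·3 - 8·0 = -3 - 0 = -3; M22 = (-4)·3 - 0·7 = -12 - 0 = -12; M33 = (-4)·(-1) - 0·8 = 4 - 0 = 4; sum of minors = -11.
det A = (-4)·((-1)·3 - 8·0) - 0·(8·3 - 8·7) + 0·(8·0 - (-1)·7) = (-4)·(-3) - 0·(-32) + 0·7 = 12.
So p(s) = det(sI - A) = s^3 + 2s^2 - 11s - 12.
Rational-root test: any integer root divides -12. Testing small divisors, s = -1 works: p(-1) = -1 + 2 + 11 + (-12) = 0, so (s + 1) is a factor.
Dividing, p(s) = (s + 1)(s^2 + s - 12).
Factor s^2 + s - 12: two numbers with sum -1 and product -12 are 3 and -4, so s^2 + s - 12 = (s - 3)(s + 4).
Hence p(s) = (s - 3) (s + 1) (s + 4), with roots -4, -1, 3.
At least one eigenvalue has non-negative real part, so the system is not asymptotically stable.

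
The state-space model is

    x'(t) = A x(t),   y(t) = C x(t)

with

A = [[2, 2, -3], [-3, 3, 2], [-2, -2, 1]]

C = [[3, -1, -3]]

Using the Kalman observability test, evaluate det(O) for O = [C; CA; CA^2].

CA = [[15, 9, -14]]
CA^2 = [[31, 85, -41]]
Observability matrix O = [C; CA; CA^2] = [[3, -1, -3], [15, 9, -14], [31, 85, -41]]
Expanding along the first row, det(O) = 3·(9·(-41) - (-14)·85) - (-1)·(15·(-41) - (-14)·31) + (-3)·(15·85 - 9·31) = 3·821 - (-1)·(-181) + (-3)·996 = -706
Since det(O) ≠ 0, rank(O) = 3 and the system is completely observable.

-706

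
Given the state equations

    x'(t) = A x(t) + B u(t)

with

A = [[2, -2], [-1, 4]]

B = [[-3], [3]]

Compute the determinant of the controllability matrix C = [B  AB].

-9

AB = [[-12], [15]]
Controllability matrix C = [B  AB] = [[-3, -12], [3, 15]]
det(C) = (-3)·15 - (-12)·3 = -45 - (-36) = -9
Since det(C) ≠ 0, rank(C) = 2 and the system is completely controllable.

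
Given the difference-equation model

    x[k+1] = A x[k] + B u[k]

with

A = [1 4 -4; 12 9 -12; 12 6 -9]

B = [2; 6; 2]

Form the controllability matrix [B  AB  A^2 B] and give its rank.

2

AB = [[18], [54], [42]]
A^2B = [[66], [198], [162]]
Controllability matrix C = [B  AB  A^2B] = [[2, 18, 66], [6, 54, 198], [2, 42, 162]]
The rows r1, r2, r3 of C are linearly dependent: -3·r1 + r2 = 0 (check each entry), so rank(C) ≤ 2.
The 2×2 minor from rows 1, 3, columns 1, 2 is 2·42 - 18·2 = 84 - 36 = 48 ≠ 0, so rank(C) = 2.
rank(C) = 2 < n = 3, so the pair (A, B) is not completely controllable.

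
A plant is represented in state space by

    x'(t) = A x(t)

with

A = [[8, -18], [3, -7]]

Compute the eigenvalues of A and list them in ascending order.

-1, 2

det(sI - A) = s^2 - (tr A)s + det A, with tr A = 8 + (-7) = 1 and det A = 8·(-7) - (-18)·3 = -56 - (-54) = -2.
So p(s) = det(sI - A) = s^2 - s - 2.
Factor s^2 - s - 2: two numbers with sum 1 and product -2 are 2 and -1, so s^2 - s - 2 = (s - 2)(s + 1).
Hence p(s) = (s - 2) (s + 1), with roots -1, 2.
At least one eigenvalue has non-negative real part, so the system is not asymptotically stable.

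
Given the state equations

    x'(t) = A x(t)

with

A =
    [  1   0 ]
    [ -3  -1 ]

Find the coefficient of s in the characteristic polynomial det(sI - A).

For a 2×2 matrix, det(sI - A) = s^2 - (tr A)s + det A.
tr A = 0, det A = -1.
So p(s) = s^2 - 1.
The coefficient of s is 0.

0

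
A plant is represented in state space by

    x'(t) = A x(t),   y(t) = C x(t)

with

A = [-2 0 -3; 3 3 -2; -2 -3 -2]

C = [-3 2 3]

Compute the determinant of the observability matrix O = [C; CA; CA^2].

-193

CA = [[6, -3, -1]]
CA^2 = [[-19, -6, -10]]
Observability matrix O = [C; CA; CA^2] = [[-3, 2, 3], [6, -3, -1], [-19, -6, -10]]
Expanding along the first row, det(O) = (-3)·((-3)·(-10) - (-1)·(-6)) - 2·(6·(-10) - (-1)·(-19)) + 3·(6·(-6) - (-3)·(-19)) = (-3)·24 - 2·(-79) + 3·(-93) = -193
Since det(O) ≠ 0, rank(O) = 3 and the system is completely observable.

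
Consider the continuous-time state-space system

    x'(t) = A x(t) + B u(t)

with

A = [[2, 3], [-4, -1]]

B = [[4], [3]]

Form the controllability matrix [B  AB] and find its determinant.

-127

AB = [[17], [-19]]
Controllability matrix C = [B  AB] = [[4, 17], [3, -19]]
det(C) = 4·(-19) - 17·3 = -76 - 51 = -127
Since det(C) ≠ 0, rank(C) = 2 and the system is completely controllable.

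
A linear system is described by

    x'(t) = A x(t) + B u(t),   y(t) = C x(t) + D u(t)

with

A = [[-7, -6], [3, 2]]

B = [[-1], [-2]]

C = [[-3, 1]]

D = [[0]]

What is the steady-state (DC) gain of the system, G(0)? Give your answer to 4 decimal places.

G(0) = C(-A)^{-1}B + D = -C A^{-1} B + D.
det A = 4, so A^{-1} = (1/4)·adj(A) = [[1/2, 3/2], [-3/4, -7/4]]
A^{-1} B = [-7/2, 17/4]^T
C A^{-1} B = 59/4
G(0) = D - C A^{-1} B = 0 - (59/4) = -59/4 ≈ -14.7500

-14.7500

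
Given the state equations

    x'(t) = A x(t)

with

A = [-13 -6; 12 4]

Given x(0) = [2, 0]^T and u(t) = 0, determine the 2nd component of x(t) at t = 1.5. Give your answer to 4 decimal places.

0.0462

det(sI - A) = s^2 - (tr A)s + det A, with tr A = (-13) + 4 = -9 and det A = (-13)·4 - (-6)·12 = -52 - (-72) = 20.
So p(s) = det(sI - A) = s^2 + 9s + 20.
Factor s^2 + 9s + 20: two numbers with sum -9 and product 20 are -4 and -5, so s^2 + 9s + 20 = (s + 4)(s + 5).
Hence p(s) = (s + 4) (s + 5), with roots -5, -4.
The eigenvalues -5, -4 are distinct and real, so A is diagonalisable and x(t) = e^{At} x(0) = V diag(e^{λ_i t}) V^{-1} x(0), where the columns of V are the eigenvectors.
λ = -5: A - (-5)I = [[-8, -6], [12, 9]]. Row 1 gives (-8)·v1 + (-6)·v2 = 0, so take v_1 = [-3, 4]^T.
λ = -4: A - (-4)I = [[-9, -6], [12, 8]]. Row 1 gives (-9)·v1 + (-6)·v2 = 0, so take v_2 = [-2, 3]^T.
V = [v_1 v_2] = [[-3, -2], [4, 3]] has det V = -1, so V^{-1} = adj(V)/det V = [[-3, -2], [4, 3]].
Modal coordinates z(0) = V^{-1} x(0): (-3)·2 + (-2)·0 = -6; 4·2 + 3·0 = 8; so z(0) = [-6, 8]^T.
x_2(t) = Σ_i (v_i)_2 · z_i(0) · e^{λ_i t} (row 2 of V times the modal terms).
x_2(1.5) = 4·(-6)·e^{-5·1.5} + 3·8·e^{-4·1.5} = (-24)·0.000553 + 24·0.002479 = 0.0462.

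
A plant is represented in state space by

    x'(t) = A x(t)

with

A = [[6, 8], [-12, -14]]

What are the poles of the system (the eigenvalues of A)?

det(sI - A) = s^2 - (tr A)s + det A, with tr A = 6 + (-14) = -8 and det A = 6·(-14) - 8·(-12) = -84 - (-96) = 12.
So p(s) = det(sI - A) = s^2 + 8s + 12.
Factor s^2 + 8s + 12: two numbers with sum -8 and product 12 are -2 and -6, so s^2 + 8s + 12 = (s + 2)(s + 6).
Hence p(s) = (s + 2) (s + 6), with roots -6, -2.
All eigenvalues have negative real part, so the system is asymptotically stable.

-6, -2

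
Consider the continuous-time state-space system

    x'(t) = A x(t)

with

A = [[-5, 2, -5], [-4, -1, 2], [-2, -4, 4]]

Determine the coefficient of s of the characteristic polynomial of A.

-13

Expand det(sI - A) for the 3×3 matrix.
p(s) = s^3 + 2s^2 - 13s + 66.
(Check: constant term = det(-A) = (-1)^3 det A = 66; coefficient of s^2 = -tr A = 2.)
The coefficient of s is -13.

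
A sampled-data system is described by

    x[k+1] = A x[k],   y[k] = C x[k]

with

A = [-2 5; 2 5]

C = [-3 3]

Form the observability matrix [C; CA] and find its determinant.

CA = [[12, 0]]
Observability matrix O = [C; CA] = [[-3, 3], [12, 0]]
det(O) = (-3)·0 - 3·12 = 0 - 36 = -36
Since det(O) ≠ 0, rank(O) = 2 and the system is completely observable.

-36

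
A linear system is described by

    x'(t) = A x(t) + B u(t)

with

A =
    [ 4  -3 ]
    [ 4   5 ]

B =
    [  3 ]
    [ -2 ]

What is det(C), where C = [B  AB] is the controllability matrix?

AB = [[18], [2]]
Controllability matrix C = [B  AB] = [[3, 18], [-2, 2]]
det(C) = 3·2 - 18·(-2) = 6 - (-36) = 42
Since det(C) ≠ 0, rank(C) = 2 and the system is completely controllable.

42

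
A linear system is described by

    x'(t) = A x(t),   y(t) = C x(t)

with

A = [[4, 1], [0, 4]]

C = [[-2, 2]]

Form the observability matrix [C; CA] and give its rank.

2

CA = [[-8, 6]]
Observability matrix O = [C; CA] = [[-2, 2], [-8, 6]]
det(O) = (-2)·6 - 2·(-8) = -12 - (-16) = 4 ≠ 0, so rank(O) = 2.
rank(O) = 2 = n, so the pair (A, C) is completely observable.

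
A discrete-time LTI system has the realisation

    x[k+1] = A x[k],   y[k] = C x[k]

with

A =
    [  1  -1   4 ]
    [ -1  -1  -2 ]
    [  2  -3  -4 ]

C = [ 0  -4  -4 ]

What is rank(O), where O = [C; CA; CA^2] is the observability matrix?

3

CA = [[-4, 16, 24]]
CA^2 = [[28, -84, -144]]
Observability matrix O = [C; CA; CA^2] = [[0, -4, -4], [-4, 16, 24], [28, -84, -144]]
det(O) = 0·(16·(-144) - 24·(-84)) - (-4)·((-4)·(-144) - 24·28) + (-4)·((-4)·(-84) - 16·28) = 0·(-288) - (-4)·(-96) + (-4)·(-112) = 64 ≠ 0, so rank(O) = 3.
rank(O) = 3 = n, so the pair (A, C) is completely observable.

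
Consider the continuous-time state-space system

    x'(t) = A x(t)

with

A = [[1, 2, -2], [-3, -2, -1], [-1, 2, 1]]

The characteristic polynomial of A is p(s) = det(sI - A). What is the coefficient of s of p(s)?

3

Expand det(sI - A) for the 3×3 matrix.
p(s) = s^3 + 3s - 24.
(Check: constant term = det(-A) = (-1)^3 det A = -24; coefficient of s^2 = -tr A = 0.)
The coefficient of s is 3.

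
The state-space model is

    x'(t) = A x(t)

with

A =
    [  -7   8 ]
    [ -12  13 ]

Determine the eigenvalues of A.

det(sI - A) = s^2 - (tr A)s + det A, with tr A = (-7) + 13 = 6 and det A = (-7)·13 - 8·(-12) = -91 - (-96) = 5.
So p(s) = det(sI - A) = s^2 - 6s + 5.
Factor s^2 - 6s + 5: two numbers with sum 6 and product 5 are 5 and 1, so s^2 - 6s + 5 = (s - 5)(s - 1).
Hence p(s) = (s - 5) (s - 1), with roots 1, 5.
At least one eigenvalue has non-negative real part, so the system is not asymptotically stable.

1, 5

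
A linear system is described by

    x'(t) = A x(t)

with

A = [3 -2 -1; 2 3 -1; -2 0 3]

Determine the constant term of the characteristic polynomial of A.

-29

Expand det(sI - A) for the 3×3 matrix.
p(s) = s^3 - 9s^2 + 29s - 29.
(Check: constant term = det(-A) = (-1)^3 det A = -29; coefficient of s^2 = -tr A = -9.)
The constant term is -29.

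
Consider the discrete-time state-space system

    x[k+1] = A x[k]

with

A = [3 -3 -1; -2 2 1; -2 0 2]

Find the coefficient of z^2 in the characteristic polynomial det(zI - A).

Expand det(zI - A) for the 3×3 matrix.
p(z) = z^3 - 7z^2 + 8z - 2.
(Check: constant term = det(-A) = (-1)^3 det A = -2; coefficient of z^2 = -tr A = -7.)
The coefficient of z^2 is -7.

-7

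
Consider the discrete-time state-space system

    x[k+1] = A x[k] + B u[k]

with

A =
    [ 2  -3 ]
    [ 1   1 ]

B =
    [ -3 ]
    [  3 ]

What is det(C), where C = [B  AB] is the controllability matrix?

AB = [[-15], [0]]
Controllability matrix C = [B  AB] = [[-3, -15], [3, 0]]
det(C) = (-3)·0 - (-15)·3 = 0 - (-45) = 45
Since det(C) ≠ 0, rank(C) = 2 and the system is completely controllable.

45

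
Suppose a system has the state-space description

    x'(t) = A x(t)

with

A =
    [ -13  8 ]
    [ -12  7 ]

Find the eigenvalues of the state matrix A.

-5, -1

det(sI - A) = s^2 - (tr A)s + det A, with tr A = (-13) + 7 = -6 and det A = (-13)·7 - 8·(-12) = -91 - (-96) = 5.
So p(s) = det(sI - A) = s^2 + 6s + 5.
Factor s^2 + 6s + 5: two numbers with sum -6 and product 5 are -1 and -5, so s^2 + 6s + 5 = (s + 1)(s + 5).
Hence p(s) = (s + 1) (s + 5), with roots -5, -1.
All eigenvalues have negative real part, so the system is asymptotically stable.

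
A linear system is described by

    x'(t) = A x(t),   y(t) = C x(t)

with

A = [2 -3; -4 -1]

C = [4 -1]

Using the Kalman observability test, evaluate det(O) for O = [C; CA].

-32

CA = [[12, -11]]
Observability matrix O = [C; CA] = [[4, -1], [12, -11]]
det(O) = 4·(-11) - (-1)·12 = -44 - (-12) = -32
Since det(O) ≠ 0, rank(O) = 2 and the system is completely observable.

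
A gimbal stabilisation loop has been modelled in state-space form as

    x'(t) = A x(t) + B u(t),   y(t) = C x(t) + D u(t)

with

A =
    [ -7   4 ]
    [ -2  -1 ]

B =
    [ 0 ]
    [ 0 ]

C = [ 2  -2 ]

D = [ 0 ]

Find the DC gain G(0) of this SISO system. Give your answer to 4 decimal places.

G(0) = C(-A)^{-1}B + D = -C A^{-1} B + D.
det A = 15, so A^{-1} = (1/15)·adj(A) = [[-1/15, -4/15], [2/15, -7/15]]
A^{-1} B = [0, 0]^T
C A^{-1} B = 0
G(0) = D - C A^{-1} B = 0 - (0) = 0

0.0000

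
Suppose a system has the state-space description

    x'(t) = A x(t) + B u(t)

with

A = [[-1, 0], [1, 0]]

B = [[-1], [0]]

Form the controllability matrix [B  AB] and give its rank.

AB = [[1], [-1]]
Controllability matrix C = [B  AB] = [[-1, 1], [0, -1]]
det(C) = (-1)·(-1) - 1·0 = 1 - 0 = 1 ≠ 0, so rank(C) = 2.
rank(C) = 2 = n, so the pair (A, B) is completely controllable.

2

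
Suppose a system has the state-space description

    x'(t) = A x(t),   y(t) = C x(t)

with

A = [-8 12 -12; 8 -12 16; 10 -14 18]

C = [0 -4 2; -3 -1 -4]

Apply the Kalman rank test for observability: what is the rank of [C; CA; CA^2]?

CA = [[-12, 20, -28], [-24, 32, -52]]
CA^2 = [[-24, 8, -40], [-72, 56, -136]]
Observability matrix O = [C; CA; CA^2] = [[0, -4, 2], [-3, -1, -4], [-12, 20, -28], [-24, 32, -52], [-24, 8, -40], [-72, 56, -136]]
The columns c1, c2, c3 of O are linearly dependent: -3·c1 + c2 + 2·c3 = 0 (check each entry), so rank(O) ≤ 2.
The 2×2 minor from rows 1, 2, columns 1, 2 is 0·(-1) - (-4)·(-3) = 0 - 12 = -12 ≠ 0, so rank(O) = 2.
rank(O) = 2 < n = 3, so the pair (A, C) is not completely observable.

2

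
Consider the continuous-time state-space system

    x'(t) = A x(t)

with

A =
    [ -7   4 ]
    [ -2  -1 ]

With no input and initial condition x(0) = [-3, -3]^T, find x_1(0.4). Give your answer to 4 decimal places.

det(sI - A) = s^2 - (tr A)s + det A, with tr A = (-7) + (-1) = -8 and det A = (-7)·(-1) - 4·(-2) = 7 - (-8) = 15.
So p(s) = det(sI - A) = s^2 + 8s + 15.
Factor s^2 + 8s + 15: two numbers with sum -8 and product 15 are -3 and -5, so s^2 + 8s + 15 = (s + 3)(s + 5).
Hence p(s) = (s + 3) (s + 5), with roots -5, -3.
The eigenvalues -5, -3 are distinct and real, so A is diagonalisable and x(t) = e^{At} x(0) = V diag(e^{λ_i t}) V^{-1} x(0), where the columns of V are the eigenvectors.
λ = -5: A - (-5)I = [[-2, 4], [-2, 4]]. Row 1 gives (-2)·v1 + 4·v2 = 0, so take v_1 = [-2, -1]^T.
λ = -3: A - (-3)I = [[-4, 4], [-2, 2]]. Row 1 gives (-4)·v1 + 4·v2 = 0, so take v_2 = [1, 1]^T.
V = [v_1 v_2] = [[-2, 1], [-1, 1]] has det V = -1, so V^{-1} = adj(V)/det V = [[-1, 1], [-1, 2]].
Modal coordinates z(0) = V^{-1} x(0): (-1)·(-3) + 1·(-3) = 0; (-1)·(-3) + 2·(-3) = -3; so z(0) = [0, -3]^T.
x_1(t) = Σ_i (v_i)_1 · z_i(0) · e^{λ_i t} (row 1 of V times the modal terms).
x_1(0.4) = (-2)·0·e^{-5·0.4} + 1·(-3)·e^{-3·0.4} = 0·0.135335 + (-3)·0.301194 = -0.9036.

-0.9036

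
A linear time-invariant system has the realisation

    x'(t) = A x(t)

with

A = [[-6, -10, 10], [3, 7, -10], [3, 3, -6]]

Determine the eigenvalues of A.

-6, -3, 4

det(sI - A) = s^3 - (tr A)s^2 + (M11 + M22 + M33)s - det A, where Mii is the 2×2 principal minor of A obtained by deleting row i and column i.
tr A = (-6) + 7 + (-6) = -5; M11 = 7·(-6) - (-10)·3 = -42 - (-30) = -12; M22 = (-6)·(-6) - 10·3 = 36 - 30 = 6; M33 = (-6)·7 - (-10)·3 = -42 - (-30) = -12; sum of minors = -18.
det A = (-6)·(7·(-6) - (-10)·3) - (-10)·(3·(-6) - (-10)·3) + 10·(3·3 - 7·3) = (-6)·(-12) - (-10)·12 + 10·(-12) = 72.
So p(s) = det(sI - A) = s^3 + 5s^2 - 18s - 72.
Rational-root test: any integer root divides -72. Testing small divisors, s = -3 works: p(-3) = -27 + 45 + 54 + (-72) = 0, so (s + 3) is a factor.
Dividing, p(s) = (s + 3)(s^2 + 2s - 24).
Factor s^2 + 2s - 24: two numbers with sum -2 and product -24 are 4 and -6, so s^2 + 2s - 24 = (s - 4)(s + 6).
Hence p(s) = (s - 4) (s + 3) (s + 6), with roots -6, -3, 4.
At least one eigenvalue has non-negative real part, so the system is not asymptotically stable.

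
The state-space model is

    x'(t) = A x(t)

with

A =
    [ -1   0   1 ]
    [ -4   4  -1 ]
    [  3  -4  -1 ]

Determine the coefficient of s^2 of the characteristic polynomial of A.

-2

Expand det(sI - A) for the 3×3 matrix.
p(s) = s^3 - 2s^2 - 14s - 12.
(Check: constant term = det(-A) = (-1)^3 det A = -12; coefficient of s^2 = -tr A = -2.)
The coefficient of s^2 is -2.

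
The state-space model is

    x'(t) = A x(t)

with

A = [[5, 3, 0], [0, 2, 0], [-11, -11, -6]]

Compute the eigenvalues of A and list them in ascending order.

det(sI - A) = s^3 - (tr A)s^2 + (M11 + M22 + M33)s - det A, where Mii is the 2×2 principal minor of A obtained by deleting row i and column i.
tr A = 5 + 2 + (-6) = 1; M11 = 2·(-6) - 0·(-11) = -12 - 0 = -12; M22 = 5·(-6) - 0·(-11) = -30 - 0 = -30; M33 = 5·2 - 3·0 = 10 - 0 = 10; sum of minors = -32.
det A = 5·(2·(-6) - 0·(-11)) - 3·(0·(-6) - 0·(-11)) + 0·(0·(-11) - 2·(-11)) = 5·(-12) - 3·0 + 0·22 = -60.
So p(s) = det(sI - A) = s^3 - s^2 - 32s + 60.
Rational-root test: any integer root divides 60. Testing small divisors, s = 2 works: p(2) = 8 + (-4) + (-64) + 60 = 0, so (s - 2) is a factor.
Dividing, p(s) = (s - 2)(s^2 + s - 30).
Factor s^2 + s - 30: two numbers with sum -1 and product -30 are 5 and -6, so s^2 + s - 30 = (s - 5)(s + 6).
Hence p(s) = (s - 5) (s - 2) (s + 6), with roots -6, 2, 5.
At least one eigenvalue has non-negative real part, so the system is not asymptotically stable.

-6, 2, 5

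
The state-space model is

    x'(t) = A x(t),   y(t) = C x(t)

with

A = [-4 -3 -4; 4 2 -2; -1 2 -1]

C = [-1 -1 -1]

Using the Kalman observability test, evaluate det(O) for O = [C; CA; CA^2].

CA = [[1, -1, 7]]
CA^2 = [[-15, 9, -9]]
Observability matrix O = [C; CA; CA^2] = [[-1, -1, -1], [1, -1, 7], [-15, 9, -9]]
Expanding along the first row, det(O) = (-1)·((-1)·(-9) - 7·9) - (-1)·(1·(-9) - 7·(-15)) + (-1)·(1·9 - (-1)·(-15)) = (-1)·(-54) - (-1)·96 + (-1)·(-6) = 156
Since det(O) ≠ 0, rank(O) = 3 and the system is completely observable.

156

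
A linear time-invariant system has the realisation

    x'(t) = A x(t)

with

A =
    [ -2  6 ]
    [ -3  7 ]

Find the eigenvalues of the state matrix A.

1, 4

det(sI - A) = s^2 - (tr A)s + det A, with tr A = (-2) + 7 = 5 and det A = (-2)·7 - 6·(-3) = -14 - (-18) = 4.
So p(s) = det(sI - A) = s^2 - 5s + 4.
Factor s^2 - 5s + 4: two numbers with sum 5 and product 4 are 4 and 1, so s^2 - 5s + 4 = (s - 4)(s - 1).
Hence p(s) = (s - 4) (s - 1), with roots 1, 4.
At least one eigenvalue has non-negative real part, so the system is not asymptotically stable.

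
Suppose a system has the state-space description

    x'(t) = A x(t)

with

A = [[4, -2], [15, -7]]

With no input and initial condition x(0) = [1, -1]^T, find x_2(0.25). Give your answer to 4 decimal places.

2.8389

det(sI - A) = s^2 - (tr A)s + det A, with tr A = 4 + (-7) = -3 and det A = 4·(-7) - (-2)·15 = -28 - (-30) = 2.
So p(s) = det(sI - A) = s^2 + 3s + 2.
Factor s^2 + 3s + 2: two numbers with sum -3 and product 2 are -1 and -2, so s^2 + 3s + 2 = (s + 1)(s + 2).
Hence p(s) = (s + 1) (s + 2), with roots -2, -1.
The eigenvalues -2, -1 are distinct and real, so A is diagonalisable and x(t) = e^{At} x(0) = V diag(e^{λ_i t}) V^{-1} x(0), where the columns of V are the eigenvectors.
λ = -2: A - (-2)I = [[6, -2], [15, -5]]. Row 1 gives 6·v1 + (-2)·v2 = 0, so take v_1 = [1, 3]^T.
λ = -1: A - (-1)I = [[5, -2], [15, -6]]. Row 1 gives 5·v1 + (-2)·v2 = 0, so take v_2 = [2, 5]^T.
V = [v_1 v_2] = [[1, 2], [3, 5]] has det V = -1, so V^{-1} = adj(V)/det V = [[-5, 2], [3, -1]].
Modal coordinates z(0) = V^{-1} x(0): (-5)·1 + 2·(-1) = -7; 3·1 + (-1)·(-1) = 4; so z(0) = [-7, 4]^T.
x_2(t) = Σ_i (v_i)_2 · z_i(0) · e^{λ_i t} (row 2 of V times the modal terms).
x_2(0.25) = 3·(-7)·e^{-2·0.25} + 5·4·e^{-1·0.25} = (-21)·0.606531 + 20·0.778801 = 2.8389.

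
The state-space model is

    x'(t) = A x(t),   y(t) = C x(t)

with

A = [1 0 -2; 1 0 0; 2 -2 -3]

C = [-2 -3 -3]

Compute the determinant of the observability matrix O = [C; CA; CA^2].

-1210

CA = [[-11, 6, 13]]
CA^2 = [[21, -26, -17]]
Observability matrix O = [C; CA; CA^2] = [[-2, -3, -3], [-11, 6, 13], [21, -26, -17]]
Expanding along the first row, det(O) = (-2)·(6·(-17) - 13·(-26)) - (-3)·((-11)·(-17) - 13·21) + (-3)·((-11)·(-26) - 6·21) = (-2)·236 - (-3)·(-86) + (-3)·160 = -1210
Since det(O) ≠ 0, rank(O) = 3 and the system is completely observable.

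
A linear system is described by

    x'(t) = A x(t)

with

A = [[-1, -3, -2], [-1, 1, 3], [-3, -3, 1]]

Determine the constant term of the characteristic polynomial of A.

Expand det(sI - A) for the 3×3 matrix.
p(s) = s^3 - s^2 - s - 2.
(Check: constant term = det(-A) = (-1)^3 det A = -2; coefficient of s^2 = -tr A = -1.)
The constant term is -2.

-2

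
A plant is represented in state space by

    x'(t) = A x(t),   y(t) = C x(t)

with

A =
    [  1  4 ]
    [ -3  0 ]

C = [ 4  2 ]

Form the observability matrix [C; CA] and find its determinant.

CA = [[-2, 16]]
Observability matrix O = [C; CA] = [[4, 2], [-2, 16]]
det(O) = 4·16 - 2·(-2) = 64 - (-4) = 68
Since det(O) ≠ 0, rank(O) = 2 and the system is completely observable.

68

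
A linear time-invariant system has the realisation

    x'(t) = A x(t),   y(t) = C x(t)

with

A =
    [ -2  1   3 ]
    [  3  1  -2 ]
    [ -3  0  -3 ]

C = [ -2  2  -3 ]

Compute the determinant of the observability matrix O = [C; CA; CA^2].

CA = [[19, 0, -1]]
CA^2 = [[-35, 19, 60]]
Observability matrix O = [C; CA; CA^2] = [[-2, 2, -3], [19, 0, -1], [-35, 19, 60]]
Expanding along the first row, det(O) = (-2)·(0·60 - (-1)·19) - 2·(19·60 - (-1)·(-35)) + (-3)·(19·19 - 0·(-35)) = (-2)·19 - 2·1105 + (-3)·361 = -3331
Since det(O) ≠ 0, rank(O) = 3 and the system is completely observable.

-3331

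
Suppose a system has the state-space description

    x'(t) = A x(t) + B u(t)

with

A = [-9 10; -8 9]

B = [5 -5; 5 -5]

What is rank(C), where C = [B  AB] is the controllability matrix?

AB = [[5, -5], [5, -5]]
Controllability matrix C = [B  AB] = [[5, -5, 5, -5], [5, -5, 5, -5]]
Every column of C is a scalar multiple of column 1 = [5, 5] (multipliers 1, -1, 1, -1), so the columns span a one-dimensional space.
C ≠ 0, hence rank(C) = 1.
rank(C) = 1 < n = 2, so the pair (A, B) is not completely controllable.

1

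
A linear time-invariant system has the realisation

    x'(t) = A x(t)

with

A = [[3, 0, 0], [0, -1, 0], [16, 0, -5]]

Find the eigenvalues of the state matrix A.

-5, -1, 3

det(sI - A) = s^3 - (tr A)s^2 + (M11 + M22 + M33)s - det A, where Mii is the 2×2 principal minor of A obtained by deleting row i and column i.
tr A = 3 + (-1) + (-5) = -3; M11 = (-1)·(-5) - 0·0 = 5 - 0 = 5; M22 = 3·(-5) - 0·16 = -15 - 0 = -15; M33 = 3·(-1) - 0·0 = -3 - 0 = -3; sum of minors = -13.
det A = 3·((-1)·(-5) - 0·0) - 0·(0·(-5) - 0·16) + 0·(0·0 - (-1)·16) = 3·5 - 0·0 + 0·16 = 15.
So p(s) = det(sI - A) = s^3 + 3s^2 - 13s - 15.
Rational-root test: any integer root divides -15. Testing small divisors, s = -1 works: p(-1) = -1 + 3 + 13 + (-15) = 0, so (s + 1) is a factor.
Dividing, p(s) = (s + 1)(s^2 + 2s - 15).
Factor s^2 + 2s - 15: two numbers with sum -2 and product -15 are 3 and -5, so s^2 + 2s - 15 = (s - 3)(s + 5).
Hence p(s) = (s - 3) (s + 1) (s + 5), with roots -5, -1, 3.
At least one eigenvalue has non-negative real part, so the system is not asymptotically stable.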